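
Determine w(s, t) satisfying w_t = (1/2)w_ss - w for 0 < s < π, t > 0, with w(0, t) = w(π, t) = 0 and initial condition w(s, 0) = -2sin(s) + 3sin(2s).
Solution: Substitute w = exp(-t)u, i.e. u = exp(t)w.
By the product rule, w_t = exp(-t)(u_t - u), w_ss = exp(-t)u_ss.
Substituting into the PDE and dividing by exp(-t): u_t - u = (1/2)u_ss - u.
The lower-order terms cancel, leaving the standard heat equation u_t = (1/2)u_ss.
Initial data for u: u(s,0) = w(s,0) = -2sin(s) + 3sin(2s). The boundary conditions carry over: u(0,t) = u(π,t) = 0.
Solve for u:
  Using separation of variables u = X(s)T(t):
  Eigenfunctions: sin(ns), n = 1, 2, 3, ...
  General solution: u(s, t) = Σ c_n sin(ns) exp(-n² t/2)
  Matching u(s,0) = -2sin(s) + 3sin(2s) term by term: c_1=-2, c_2=3.
Hence u(s,t) = 3exp(-2t)sin(2s) - 2exp(-t/2)sin(s).
Transform back: w(s,t) = exp(-t)u(s,t).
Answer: w(s, t) = 3exp(-3t)sin(2s) - 2exp(-3t/2)sin(s)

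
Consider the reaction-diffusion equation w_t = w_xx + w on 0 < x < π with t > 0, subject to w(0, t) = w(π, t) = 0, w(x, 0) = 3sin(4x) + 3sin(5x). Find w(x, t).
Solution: Substitute w = exp(t)u.
Then w_t = exp(t)(u_t + u), w_xx = exp(t)u_xx; substituting and dividing by exp(t), the lower-order terms cancel: u_t = u_xx (standard heat equation).
Data for u: u(x,0) = w(x,0) = 3sin(4x) + 3sin(5x). The boundary conditions carry over: u(0,t) = u(π,t) = 0.
Separating variables: u = Σ c_n exp(-n²t) sin(nx). From u(x,0) = 3sin(4x) + 3sin(5x): c_4=3, c_5=3.
So u(x,t) = 3exp(-16t)sin(4x) + 3exp(-25t)sin(5x), and w(x,t) = exp(t)u(x,t).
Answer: w(x, t) = 3exp(-15t)sin(4x) + 3exp(-24t)sin(5x)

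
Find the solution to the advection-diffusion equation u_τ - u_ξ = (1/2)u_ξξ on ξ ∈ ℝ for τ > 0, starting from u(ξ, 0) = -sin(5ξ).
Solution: Change to a moving frame: let η = ξ + τ, σ = τ and write u(ξ,τ) = w(η,σ).
By the chain rule u_τ = w_σ + w_η, u_ξ = w_η, u_ξξ = w_ηη.
Then u_τ - u_ξ = w_σ: the advection term cancels and the PDE becomes the heat equation w_σ = (1/2)w_ηη on η ∈ ℝ.
Initial data: w(η,0) = u(η,0) = -sin(5η).
On η ∈ ℝ each mode satisfies (sin(nη))″ = -n² sin(nη), so exp(-n²σ/2) sin(nη) solves the heat equation; by superposition w(η,σ) = Σ c_n exp(-n²σ/2) sin(nη).
Reading off the coefficients: c_5=-1, so w(η,σ) = -exp(-25σ/2)sin(5η).
Substituting back η = ξ + τ, σ = τ: u(ξ,τ) = w(ξ + τ, τ).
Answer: u(ξ, τ) = -exp(-25τ/2)sin(5ξ + 5τ)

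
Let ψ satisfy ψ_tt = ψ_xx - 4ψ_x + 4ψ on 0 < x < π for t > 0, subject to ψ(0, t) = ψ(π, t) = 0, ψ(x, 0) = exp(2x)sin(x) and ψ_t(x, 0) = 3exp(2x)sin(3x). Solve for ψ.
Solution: Substitute ψ = exp(2x)u.
Then ψ_x = exp(2x)(u_x + 2u), ψ_xx = exp(2x)(u_xx + 4u_x + 4u), ψ_tt = exp(2x)u_tt; substituting and dividing by exp(2x), the lower-order terms cancel: u_tt = u_xx (standard wave equation).
Data for u: u(x,0) = exp(-2x)ψ(x,0) = sin(x); u_t(x,0) = exp(-2x)ψ_t(x,0) = 3sin(3x). The boundary conditions carry over: u(0,t) = u(π,t) = 0.
Separating variables: u = Σ [A_n cos(ω_n t) + B_n sin(ω_n t)] sin(nx), ω_n = n. From ICs (B_n = velocity coefficient / ω_n): A_1=1, B_3=1.
So u(x,t) = sin(3t)sin(3x) + sin(x)cos(t), and ψ(x,t) = exp(2x)u(x,t).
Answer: ψ(x, t) = exp(2x)sin(3t)sin(3x) + exp(2x)sin(x)cos(t)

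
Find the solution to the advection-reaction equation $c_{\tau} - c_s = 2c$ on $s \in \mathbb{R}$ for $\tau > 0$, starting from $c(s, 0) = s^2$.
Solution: Substitute $c = e^{2\tau}u$, i.e. $u = e^{-2\tau}c$.
By the product rule, $c_{\tau} = e^{2\tau}(u_{\tau} + 2u)$, $c_s = e^{2\tau}u_s$.
Substituting into the PDE and dividing by $e^{2\tau}$: $u_{\tau} + 2u - u_s = 2u$.
The lower-order terms cancel, leaving the standard advection equation $u_{\tau} - u_s = 0$.
Initial data for $u$: $u(s,0) = c(s,0) = s^2$.
Solve for $u$:
  By method of characteristics (waves move left with speed 1):
  Along characteristics $s + \tau =$ const, $u$ is constant, so $u(s,\tau) = f(s + \tau)$ with $f = u( \cdot , 0)$.
Hence $u(s,\tau) = s^2 + 2 s \tau + \tau^2$.
Transform back: $c(s,\tau) = e^{2\tau}u(s,\tau)$.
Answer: $c(s, \tau) = \tau^2 e^{2 \tau} + 2 \tau s e^{2 \tau} + s^2 e^{2 \tau}$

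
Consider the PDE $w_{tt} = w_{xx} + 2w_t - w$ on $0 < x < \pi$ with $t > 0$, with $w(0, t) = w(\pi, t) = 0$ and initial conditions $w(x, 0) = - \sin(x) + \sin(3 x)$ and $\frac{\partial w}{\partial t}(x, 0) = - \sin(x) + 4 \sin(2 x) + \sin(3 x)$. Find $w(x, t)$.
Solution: Substitute $w = e^{t}u$.
Then $w_t = e^{t}(u_t + u)$, $w_{tt} = e^{t}(u_{tt} + 2u_t + u)$, $w_{xx} = e^{t}u_{xx}$; substituting and dividing by $e^{t}$, the lower-order terms cancel: $u_{tt} = u_{xx}$ (standard wave equation).
Data for $u$: $u(x,0) = w(x,0) = - \sin(x) + \sin(3 x)$; $u_t(x,0) = w_t(x,0) - w(x,0) = 4 \sin(2 x)$. The boundary conditions carry over: $u(0,t) = u(\pi,t) = 0$.
Separating variables: $u = \sum [A_n \cos(\omega_n t) + B_n \sin(\omega_n t)] \sin(nx)$, $\omega_n = n$. From ICs ($B_n$ = velocity coefficient / $\omega_n$): $A_1=-1, A_3=1, B_2=2$.
So $u(x,t) = 2 \sin(2 t) \sin(2 x) - \sin(x) \cos(t) + \sin(3 x) \cos(3 t)$, and $w(x,t) = e^{t}u(x,t)$.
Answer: $w(x, t) = 2 e^{t} \sin(2 t) \sin(2 x) -  e^{t} \sin(x) \cos(t) + e^{t} \sin(3 x) \cos(3 t)$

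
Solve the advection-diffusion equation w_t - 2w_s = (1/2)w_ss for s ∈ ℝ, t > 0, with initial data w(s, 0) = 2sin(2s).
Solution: Moving frame: η = s + 2t, σ = t, w = u(η,σ), so w_t = u_σ + 2u_η and w_ss = u_ηη.
Hence w_t - 2w_s = u_σ and the PDE becomes the heat equation u_σ = (1/2)u_ηη on η ∈ ℝ.
Initial data: u(η,0) = w(η,0) = 2sin(2η). Each mode sin(nη) decays as exp(-n²σ/2) on ℝ, so u(η,σ) = Σ c_n exp(-n²σ/2) sin(nη) with c_2=2: u(η,σ) = 2exp(-2σ)sin(2η).
Substituting back: w(s,t) = u(s + 2t, t).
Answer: w(s, t) = 2exp(-2t)sin(2s + 4t)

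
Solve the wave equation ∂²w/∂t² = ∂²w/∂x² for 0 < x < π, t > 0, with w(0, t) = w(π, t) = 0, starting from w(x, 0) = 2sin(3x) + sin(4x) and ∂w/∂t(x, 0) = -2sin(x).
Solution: Separating variables: w = Σ [A_n cos(ω_n t) + B_n sin(ω_n t)] sin(nx), ω_n = n. From ICs (B_n = velocity coefficient / ω_n): A_3=2, A_4=1, B_1=-2.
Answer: w(x, t) = -2sin(t)sin(x) + 2sin(3x)cos(3t) + sin(4x)cos(4t)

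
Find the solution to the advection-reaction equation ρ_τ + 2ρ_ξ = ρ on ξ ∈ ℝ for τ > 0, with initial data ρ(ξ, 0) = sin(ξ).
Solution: Substitute ρ = exp(τ)u.
Then ρ_τ = exp(τ)(u_τ + u), ρ_ξ = exp(τ)u_ξ; substituting and dividing by exp(τ), the lower-order terms cancel: u_τ + 2u_ξ = 0 (standard advection equation).
Data for u: u(ξ,0) = ρ(ξ,0) = sin(ξ).
By characteristics (dξ/dτ = 2), u(ξ,τ) = f(ξ - 2τ) with f = u(·, 0).
So u(ξ,τ) = sin(ξ - 2τ), and ρ(ξ,τ) = exp(τ)u(ξ,τ).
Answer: ρ(ξ, τ) = exp(τ)sin(ξ - 2τ)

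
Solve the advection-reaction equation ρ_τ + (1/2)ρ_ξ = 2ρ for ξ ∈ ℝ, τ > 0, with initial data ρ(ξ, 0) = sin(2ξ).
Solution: Substitute ρ = exp(2τ)u, i.e. u = exp(-2τ)ρ.
By the product rule, ρ_τ = exp(2τ)(u_τ + 2u), ρ_ξ = exp(2τ)u_ξ.
Substituting into the PDE and dividing by exp(2τ): u_τ + 2u + (1/2)u_ξ = 2u.
The lower-order terms cancel, leaving the standard advection equation u_τ + (1/2)u_ξ = 0.
Initial data for u: u(ξ,0) = ρ(ξ,0) = sin(2ξ).
Solve for u:
  By method of characteristics (waves move right with speed 1/2):
  Along characteristics ξ - (1/2)τ = const, u is constant, so u(ξ,τ) = f(ξ - (1/2)τ) with f = u(·, 0).
Hence u(ξ,τ) = sin(2ξ - τ).
Transform back: ρ(ξ,τ) = exp(2τ)u(ξ,τ).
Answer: ρ(ξ, τ) = exp(2τ)sin(2ξ - τ)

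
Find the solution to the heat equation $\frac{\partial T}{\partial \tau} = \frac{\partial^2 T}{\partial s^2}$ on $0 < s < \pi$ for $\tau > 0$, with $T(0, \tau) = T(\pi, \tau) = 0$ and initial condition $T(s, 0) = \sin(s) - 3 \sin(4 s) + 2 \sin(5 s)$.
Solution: Using separation of variables $T = X(s)G(\tau)$:
Eigenfunctions: $\sin(ns)$, $n = 1, 2, 3, \ldots$
General solution: $T(s, \tau) = \sum c_n \sin(ns) e^{-n^2 \tau}$
Matching $T(s,0) = \sin(s) - 3 \sin(4 s) + 2 \sin(5 s)$ term by term: $c_1=1, c_4=-3, c_5=2$.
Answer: $T(s, \tau) = e^{-\tau} \sin(s) - 3 e^{-16 \tau} \sin(4 s) + 2 e^{-25 \tau} \sin(5 s)$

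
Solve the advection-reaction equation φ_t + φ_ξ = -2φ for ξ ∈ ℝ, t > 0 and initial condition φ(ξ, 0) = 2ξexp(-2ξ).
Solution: Substitute φ = exp(-2ξ)u.
Then φ_ξ = exp(-2ξ)(u_ξ - 2u), φ_t = exp(-2ξ)u_t; substituting and dividing by exp(-2ξ), the lower-order terms cancel: u_t + u_ξ = 0 (standard advection equation).
Data for u: u(ξ,0) = exp(2ξ)φ(ξ,0) = 2ξ.
By characteristics (dξ/dt = 1), u(ξ,t) = f(ξ - t) with f = u(·, 0).
So u(ξ,t) = -2t + 2ξ, and φ(ξ,t) = exp(-2ξ)u(ξ,t).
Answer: φ(ξ, t) = -2texp(-2ξ) + 2ξexp(-2ξ)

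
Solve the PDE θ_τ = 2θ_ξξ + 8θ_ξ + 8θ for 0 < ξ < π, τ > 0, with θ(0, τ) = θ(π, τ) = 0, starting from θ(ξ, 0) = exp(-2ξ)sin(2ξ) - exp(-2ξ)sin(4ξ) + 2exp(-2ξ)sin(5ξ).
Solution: Substitute θ = exp(-2ξ)u.
Then θ_ξ = exp(-2ξ)(u_ξ - 2u), θ_ξξ = exp(-2ξ)(u_ξξ - 4u_ξ + 4u), θ_τ = exp(-2ξ)u_τ; substituting and dividing by exp(-2ξ), the lower-order terms cancel: u_τ = 2u_ξξ (standard heat equation).
Data for u: u(ξ,0) = exp(2ξ)θ(ξ,0) = sin(2ξ) - sin(4ξ) + 2sin(5ξ). The boundary conditions carry over: u(0,τ) = u(π,τ) = 0.
Separating variables: u = Σ c_n exp(-2n²τ) sin(nξ). From u(ξ,0) = sin(2ξ) - sin(4ξ) + 2sin(5ξ): c_2=1, c_4=-1, c_5=2.
So u(ξ,τ) = exp(-8τ)sin(2ξ) - exp(-32τ)sin(4ξ) + 2exp(-50τ)sin(5ξ), and θ(ξ,τ) = exp(-2ξ)u(ξ,τ).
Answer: θ(ξ, τ) = exp(-2ξ)exp(-8τ)sin(2ξ) - exp(-2ξ)exp(-32τ)sin(4ξ) + 2exp(-2ξ)exp(-50τ)sin(5ξ)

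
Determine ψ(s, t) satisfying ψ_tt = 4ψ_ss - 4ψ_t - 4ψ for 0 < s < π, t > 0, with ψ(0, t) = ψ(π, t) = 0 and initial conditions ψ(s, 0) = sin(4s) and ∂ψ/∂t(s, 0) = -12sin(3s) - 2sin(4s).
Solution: Substitute ψ = exp(-2t)u.
Then ψ_t = exp(-2t)(u_t - 2u), ψ_tt = exp(-2t)(u_tt - 4u_t + 4u), ψ_ss = exp(-2t)u_ss; substituting and dividing by exp(-2t), the lower-order terms cancel: u_tt = 4u_ss (standard wave equation).
Data for u: u(s,0) = ψ(s,0) = sin(4s); u_t(s,0) = ψ_t(s,0) + 2ψ(s,0) = -12sin(3s). The boundary conditions carry over: u(0,t) = u(π,t) = 0.
Separating variables: u = Σ [A_n cos(ω_n t) + B_n sin(ω_n t)] sin(ns), ω_n = 2n. From ICs (B_n = velocity coefficient / ω_n): A_4=1, B_3=-2.
So u(s,t) = -2sin(3s)sin(6t) + sin(4s)cos(8t), and ψ(s,t) = exp(-2t)u(s,t).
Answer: ψ(s, t) = -2exp(-2t)sin(3s)sin(6t) + exp(-2t)sin(4s)cos(8t)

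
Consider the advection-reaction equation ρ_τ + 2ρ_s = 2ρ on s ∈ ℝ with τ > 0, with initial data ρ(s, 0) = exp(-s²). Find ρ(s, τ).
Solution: Substitute ρ = exp(2τ)u.
Then ρ_τ = exp(2τ)(u_τ + 2u), ρ_s = exp(2τ)u_s; substituting and dividing by exp(2τ), the lower-order terms cancel: u_τ + 2u_s = 0 (standard advection equation).
Data for u: u(s,0) = ρ(s,0) = exp(-s²).
By characteristics (ds/dτ = 2), u(s,τ) = f(s - 2τ) with f = u(·, 0).
So u(s,τ) = exp(-(s - 2τ)²), and ρ(s,τ) = exp(2τ)u(s,τ).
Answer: ρ(s, τ) = exp(2τ)exp(-(s - 2τ)²)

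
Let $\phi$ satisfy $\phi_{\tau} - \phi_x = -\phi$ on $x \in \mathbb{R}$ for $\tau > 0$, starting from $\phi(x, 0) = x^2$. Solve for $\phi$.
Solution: Substitute $\phi = e^{-\tau}u$.
Then $\phi_{\tau} = e^{-\tau}(u_{\tau} - u)$, $\phi_x = e^{-\tau}u_x$; substituting and dividing by $e^{-\tau}$, the lower-order terms cancel: $u_{\tau} - u_x = 0$ (standard advection equation).
Data for $u$: $u(x,0) = \phi(x,0) = x^2$.
By characteristics ($dx/d\tau = -1$), $u(x,\tau) = f(x + \tau)$ with $f = u( \cdot , 0)$.
So $u(x,\tau) = x^2 + 2 x \tau + \tau^2$, and $\phi(x,\tau) = e^{-\tau}u(x,\tau)$.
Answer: $\phi(x, \tau) = \tau^2 e^{-\tau} + 2 \tau x e^{-\tau} + x^2 e^{-\tau}$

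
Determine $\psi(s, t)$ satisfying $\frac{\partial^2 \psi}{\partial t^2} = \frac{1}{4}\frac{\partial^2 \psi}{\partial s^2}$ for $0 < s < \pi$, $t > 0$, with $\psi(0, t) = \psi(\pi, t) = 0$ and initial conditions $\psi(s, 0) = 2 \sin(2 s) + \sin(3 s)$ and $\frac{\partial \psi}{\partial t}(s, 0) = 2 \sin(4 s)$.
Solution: Using separation of variables $\psi = X(s)T(t)$:
Eigenfunctions: $\sin(ns)$, $n = 1, 2, 3, \ldots$
General solution: $\psi(s, t) = \sum [A_n \cos(n t/2) + B_n \sin(n t/2)] \sin(ns)$
From $\psi(s,0) = 2 \sin(2 s) + \sin(3 s)$: $A_2=2, A_3=1$. From $\psi_t(s,0) = 2 \sin(4 s)$, using $\psi_t(s,0) = \sum \omega_n B_n \sin(ns)$ with $\omega_n = n/2$: $B_4 = 2/2 = 1$.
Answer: $\psi(s, t) = 2 \sin(2 s) \cos(t) + \sin(3 s) \cos(3 t/2) + \sin(4 s) \sin(2 t)$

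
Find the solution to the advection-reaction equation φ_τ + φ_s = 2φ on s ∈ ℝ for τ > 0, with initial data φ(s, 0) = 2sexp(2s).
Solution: Substitute φ = exp(2s)u, i.e. u = exp(-2s)φ.
By the product rule, φ_s = exp(2s)(u_s + 2u), φ_τ = exp(2s)u_τ.
Substituting into the PDE and dividing by exp(2s): u_τ + (u_s + 2u) = 2u.
The lower-order terms cancel, leaving the standard advection equation u_τ + u_s = 0.
Initial data for u: u(s,0) = exp(-2s)φ(s,0) = 2s.
Solve for u:
  By method of characteristics (waves move right with speed 1):
  Along characteristics s - τ = const, u is constant, so u(s,τ) = f(s - τ) with f = u(·, 0).
Hence u(s,τ) = 2s - 2τ.
Transform back: φ(s,τ) = exp(2s)u(s,τ).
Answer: φ(s, τ) = 2sexp(2s) - 2τexp(2s)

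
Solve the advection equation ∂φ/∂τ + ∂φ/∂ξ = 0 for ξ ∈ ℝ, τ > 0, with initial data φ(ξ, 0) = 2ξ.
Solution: By method of characteristics (waves move right with speed 1):
Along characteristics ξ - τ = const, φ is constant, so φ(ξ,τ) = f(ξ - τ) with f = φ(·, 0).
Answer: φ(ξ, τ) = 2ξ - 2τ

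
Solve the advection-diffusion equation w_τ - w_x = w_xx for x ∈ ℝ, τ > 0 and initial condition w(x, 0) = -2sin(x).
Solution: Change to a moving frame: let η = x + τ, σ = τ and write w(x,τ) = u(η,σ).
By the chain rule w_τ = u_σ + u_η, w_x = u_η, w_xx = u_ηη.
Then w_τ - w_x = u_σ: the advection term cancels and the PDE becomes the heat equation u_σ = u_ηη on η ∈ ℝ.
Initial data: u(η,0) = w(η,0) = -2sin(η).
On η ∈ ℝ each mode satisfies (sin(nη))″ = -n² sin(nη), so exp(-n²σ) sin(nη) solves the heat equation; by superposition u(η,σ) = Σ c_n exp(-n²σ) sin(nη).
Reading off the coefficients: c_1=-2, so u(η,σ) = -2exp(-σ)sin(η).
Substituting back η = x + τ, σ = τ: w(x,τ) = u(x + τ, τ).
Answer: w(x, τ) = -2exp(-τ)sin(x + τ)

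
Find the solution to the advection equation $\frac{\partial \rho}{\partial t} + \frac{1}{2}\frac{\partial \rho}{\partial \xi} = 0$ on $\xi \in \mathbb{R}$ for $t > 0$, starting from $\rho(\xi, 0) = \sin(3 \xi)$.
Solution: By characteristics ($d\xi/dt = 1/2$), $\rho(\xi,t) = f(\xi - \frac{1}{2}t)$ with $f = \rho( \cdot , 0)$.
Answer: $\rho(\xi, t) = \sin(3 \xi - 3 t/2)$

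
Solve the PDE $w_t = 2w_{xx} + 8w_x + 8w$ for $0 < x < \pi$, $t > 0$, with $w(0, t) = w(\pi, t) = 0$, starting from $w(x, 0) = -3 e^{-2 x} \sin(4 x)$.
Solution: Substitute $w = e^{-2x}u$.
Then $w_x = e^{-2x}(u_x - 2u)$, $w_{xx} = e^{-2x}(u_{xx} - 4u_x + 4u)$, $w_t = e^{-2x}u_t$; substituting and dividing by $e^{-2x}$, the lower-order terms cancel: $u_t = 2u_{xx}$ (standard heat equation).
Data for $u$: $u(x,0) = e^{2x}w(x,0) = -3 \sin(4 x)$. The boundary conditions carry over: $u(0,t) = u(\pi,t) = 0$.
Separating variables: $u = \sum c_n e^{-2n^2t} \sin(nx)$. From $u(x,0) = -3 \sin(4 x)$: $c_4=-3$.
So $u(x,t) = -3 e^{-32 t} \sin(4 x)$, and $w(x,t) = e^{-2x}u(x,t)$.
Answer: $w(x, t) = -3 e^{-32 t} e^{-2 x} \sin(4 x)$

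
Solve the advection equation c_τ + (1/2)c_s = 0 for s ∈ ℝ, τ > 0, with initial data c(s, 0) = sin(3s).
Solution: By characteristics (ds/dτ = 1/2), c(s,τ) = f(s - (1/2)τ) with f = c(·, 0).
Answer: c(s, τ) = sin(3s - 3τ/2)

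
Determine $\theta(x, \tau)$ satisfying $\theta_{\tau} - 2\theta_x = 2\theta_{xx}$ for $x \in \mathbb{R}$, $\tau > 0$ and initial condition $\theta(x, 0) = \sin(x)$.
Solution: Moving frame: $\eta = x + 2\tau$, $\sigma = \tau$, $\theta = u(\eta,\sigma)$, so $\theta_{\tau} = u_{\sigma} + 2u_{\eta}$ and $\theta_{xx} = u_{\eta\eta}$.
Hence $\theta_{\tau} - 2\theta_x = u_{\sigma}$ and the PDE becomes the heat equation $u_{\sigma} = 2u_{\eta\eta}$ on $\eta \in \mathbb{R}$.
Initial data: $u(\eta,0) = \theta(\eta,0) = \sin(\eta)$. Each mode $\sin(n\eta)$ decays as $e^{-2n^2\sigma}$ on $\mathbb{R}$, so $u(\eta,\sigma) = \sum c_n e^{-2n^2\sigma} \sin(n\eta)$ with $c_1=1$: $u(\eta,\sigma) = e^{-2 \sigma} \sin(\eta)$.
Substituting back: $\theta(x,\tau) = u(x + 2\tau, \tau)$.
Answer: $\theta(x, \tau) = e^{-2 \tau} \sin(2 \tau + x)$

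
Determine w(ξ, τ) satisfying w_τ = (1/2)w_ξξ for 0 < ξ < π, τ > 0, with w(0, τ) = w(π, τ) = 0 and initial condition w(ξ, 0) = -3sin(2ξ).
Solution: Using separation of variables w = X(ξ)T(τ):
Eigenfunctions: sin(nξ), n = 1, 2, 3, ...
General solution: w(ξ, τ) = Σ c_n sin(nξ) exp(-n² τ/2)
Matching w(ξ,0) = -3sin(2ξ) term by term: c_2=-3.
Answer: w(ξ, τ) = -3exp(-2τ)sin(2ξ)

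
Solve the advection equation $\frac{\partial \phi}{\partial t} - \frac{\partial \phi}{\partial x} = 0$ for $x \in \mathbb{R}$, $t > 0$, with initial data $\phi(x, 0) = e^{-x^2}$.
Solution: By method of characteristics (waves move left with speed 1):
Along characteristics $x + t =$ const, $\phi$ is constant, so $\phi(x,t) = f(x + t)$ with $f = \phi( \cdot , 0)$.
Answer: $\phi(x, t) = e^{-(t + x)^2}$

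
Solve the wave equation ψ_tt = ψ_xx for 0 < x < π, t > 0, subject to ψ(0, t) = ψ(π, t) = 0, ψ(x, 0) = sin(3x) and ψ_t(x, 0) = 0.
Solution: Separating variables: ψ = Σ [A_n cos(ω_n t) + B_n sin(ω_n t)] sin(nx), ω_n = n. From ICs: A_3=1.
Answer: ψ(x, t) = sin(3x)cos(3t)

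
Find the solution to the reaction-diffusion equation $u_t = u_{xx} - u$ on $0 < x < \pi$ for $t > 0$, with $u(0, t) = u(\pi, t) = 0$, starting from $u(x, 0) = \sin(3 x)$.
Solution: Substitute $u = e^{-t}w$.
Then $u_t = e^{-t}(w_t - w)$, $u_{xx} = e^{-t}w_{xx}$; substituting and dividing by $e^{-t}$, the lower-order terms cancel: $w_t = w_{xx}$ (standard heat equation).
Data for $w$: $w(x,0) = u(x,0) = \sin(3 x)$. The boundary conditions carry over: $w(0,t) = w(\pi,t) = 0$.
Separating variables: $w = \sum c_n e^{-n^2t} \sin(nx)$. From $w(x,0) = \sin(3 x)$: $c_3=1$.
So $w(x,t) = e^{-9 t} \sin(3 x)$, and $u(x,t) = e^{-t}w(x,t)$.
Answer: $u(x, t) = e^{-10 t} \sin(3 x)$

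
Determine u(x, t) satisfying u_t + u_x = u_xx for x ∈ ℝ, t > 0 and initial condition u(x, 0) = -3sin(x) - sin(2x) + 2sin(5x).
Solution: Moving frame: η = x - t, σ = t, u = w(η,σ), so u_t = w_σ - w_η and u_xx = w_ηη.
Hence u_t + u_x = w_σ and the PDE becomes the heat equation w_σ = w_ηη on η ∈ ℝ.
Initial data: w(η,0) = u(η,0) = -3sin(η) - sin(2η) + 2sin(5η). Each mode sin(nη) decays as exp(-n²σ) on ℝ, so w(η,σ) = Σ c_n exp(-n²σ) sin(nη) with c_1=-3, c_2=-1, c_5=2: w(η,σ) = -3exp(-σ)sin(η) - exp(-4σ)sin(2η) + 2exp(-25σ)sin(5η).
Substituting back: u(x,t) = w(x - t, t).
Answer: u(x, t) = 3exp(-t)sin(t - x) + exp(-4t)sin(2t - 2x) - 2exp(-25t)sin(5t - 5x)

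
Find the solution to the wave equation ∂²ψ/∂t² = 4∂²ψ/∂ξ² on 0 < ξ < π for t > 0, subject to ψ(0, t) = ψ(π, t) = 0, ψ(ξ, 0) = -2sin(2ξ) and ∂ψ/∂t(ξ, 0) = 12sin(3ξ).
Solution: Using separation of variables ψ = X(ξ)T(t):
Eigenfunctions: sin(nξ), n = 1, 2, 3, ...
General solution: ψ(ξ, t) = Σ [A_n cos(2n t) + B_n sin(2n t)] sin(nξ)
From ψ(ξ,0) = -2sin(2ξ): A_2=-2. From ψ_t(ξ,0) = 12sin(3ξ), using ψ_t(ξ,0) = Σ ω_n B_n sin(nξ) with ω_n = 2n: B_3 = 12/6 = 2.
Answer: ψ(ξ, t) = 2sin(6t)sin(3ξ) - 2sin(2ξ)cos(4t)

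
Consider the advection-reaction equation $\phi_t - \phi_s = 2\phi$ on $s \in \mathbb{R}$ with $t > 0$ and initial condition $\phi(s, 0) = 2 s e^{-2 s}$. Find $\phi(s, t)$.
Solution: Substitute $\phi = e^{-2s}u$, i.e. $u = e^{2s}\phi$.
By the product rule, $\phi_s = e^{-2s}(u_s - 2u)$, $\phi_t = e^{-2s}u_t$.
Substituting into the PDE and dividing by $e^{-2s}$: $u_t - (u_s - 2u) = 2u$.
The lower-order terms cancel, leaving the standard advection equation $u_t - u_s = 0$.
Initial data for $u$: $u(s,0) = e^{2s}\phi(s,0) = 2 s$.
Solve for $u$:
  By method of characteristics (waves move left with speed 1):
  Along characteristics $s + t =$ const, $u$ is constant, so $u(s,t) = f(s + t)$ with $f = u( \cdot , 0)$.
Hence $u(s,t) = 2 s + 2 t$.
Transform back: $\phi(s,t) = e^{-2s}u(s,t)$.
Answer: $\phi(s, t) = 2 s e^{-2 s} + 2 t e^{-2 s}$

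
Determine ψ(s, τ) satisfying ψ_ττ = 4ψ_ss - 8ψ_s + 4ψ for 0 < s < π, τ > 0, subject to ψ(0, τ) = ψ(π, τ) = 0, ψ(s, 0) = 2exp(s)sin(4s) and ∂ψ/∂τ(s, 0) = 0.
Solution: Substitute ψ = exp(s)u.
Then ψ_s = exp(s)(u_s + u), ψ_ss = exp(s)(u_ss + 2u_s + u), ψ_ττ = exp(s)u_ττ; substituting and dividing by exp(s), the lower-order terms cancel: u_ττ = 4u_ss (standard wave equation).
Data for u: u(s,0) = exp(-s)ψ(s,0) = 2sin(4s); u_τ(s,0) = exp(-s)ψ_τ(s,0) = 0. The boundary conditions carry over: u(0,τ) = u(π,τ) = 0.
Separating variables: u = Σ [A_n cos(ω_n τ) + B_n sin(ω_n τ)] sin(ns), ω_n = 2n. From ICs: A_4=2.
So u(s,τ) = 2sin(4s)cos(8τ), and ψ(s,τ) = exp(s)u(s,τ).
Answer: ψ(s, τ) = 2exp(s)sin(4s)cos(8τ)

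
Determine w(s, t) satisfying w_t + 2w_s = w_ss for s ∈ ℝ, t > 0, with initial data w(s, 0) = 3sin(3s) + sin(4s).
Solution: Moving frame: η = s - 2t, σ = t, w = u(η,σ), so w_t = u_σ - 2u_η and w_ss = u_ηη.
Hence w_t + 2w_s = u_σ and the PDE becomes the heat equation u_σ = u_ηη on η ∈ ℝ.
Initial data: u(η,0) = w(η,0) = 3sin(3η) + sin(4η). Each mode sin(nη) decays as exp(-n²σ) on ℝ, so u(η,σ) = Σ c_n exp(-n²σ) sin(nη) with c_3=3, c_4=1: u(η,σ) = 3exp(-9σ)sin(3η) + exp(-16σ)sin(4η).
Substituting back: w(s,t) = u(s - 2t, t).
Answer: w(s, t) = 3exp(-9t)sin(3s - 6t) + exp(-16t)sin(4s - 8t)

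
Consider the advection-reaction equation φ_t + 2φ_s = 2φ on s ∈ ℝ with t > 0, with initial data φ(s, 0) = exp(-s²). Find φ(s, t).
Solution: Substitute φ = exp(2t)u.
Then φ_t = exp(2t)(u_t + 2u), φ_s = exp(2t)u_s; substituting and dividing by exp(2t), the lower-order terms cancel: u_t + 2u_s = 0 (standard advection equation).
Data for u: u(s,0) = φ(s,0) = exp(-s²).
By characteristics (ds/dt = 2), u(s,t) = f(s - 2t) with f = u(·, 0).
So u(s,t) = exp(-(s - 2t)²), and φ(s,t) = exp(2t)u(s,t).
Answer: φ(s, t) = exp(2t)exp(-(s - 2t)²)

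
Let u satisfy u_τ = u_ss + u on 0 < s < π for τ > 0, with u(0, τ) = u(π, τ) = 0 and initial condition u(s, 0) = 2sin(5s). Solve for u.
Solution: Substitute u = exp(τ)w, i.e. w = exp(-τ)u.
By the product rule, u_τ = exp(τ)(w_τ + w), u_ss = exp(τ)w_ss.
Substituting into the PDE and dividing by exp(τ): w_τ + w = w_ss + w.
The lower-order terms cancel, leaving the standard heat equation w_τ = w_ss.
Initial data for w: w(s,0) = u(s,0) = 2sin(5s). The boundary conditions carry over: w(0,τ) = w(π,τ) = 0.
Solve for w:
  Using separation of variables w = X(s)T(τ):
  Eigenfunctions: sin(ns), n = 1, 2, 3, ...
  General solution: w(s, τ) = Σ c_n sin(ns) exp(-n² τ)
  Matching w(s,0) = 2sin(5s) term by term: c_5=2.
Hence w(s,τ) = 2exp(-25τ)sin(5s).
Transform back: u(s,τ) = exp(τ)w(s,τ).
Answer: u(s, τ) = 2exp(-24τ)sin(5s)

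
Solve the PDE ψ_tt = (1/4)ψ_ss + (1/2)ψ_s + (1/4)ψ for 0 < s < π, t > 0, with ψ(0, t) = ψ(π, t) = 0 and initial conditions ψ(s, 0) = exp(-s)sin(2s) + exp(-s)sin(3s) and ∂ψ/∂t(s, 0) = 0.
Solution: Substitute ψ = exp(-s)u, i.e. u = exp(s)ψ.
By the product rule, ψ_s = exp(-s)(u_s - u), ψ_ss = exp(-s)(u_ss - 2u_s + u), ψ_tt = exp(-s)u_tt.
Substituting into the PDE and dividing by exp(-s): u_tt = (1/4)(u_ss - 2u_s + u) + (1/2)(u_s - u) + (1/4)u.
The lower-order terms cancel, leaving the standard wave equation u_tt = (1/4)u_ss.
Initial data for u: u(s,0) = exp(s)ψ(s,0) = sin(2s) + sin(3s); u_t(s,0) = exp(s)ψ_t(s,0) = 0. The boundary conditions carry over: u(0,t) = u(π,t) = 0.
Solve for u:
  Using separation of variables u = X(s)T(t):
  Eigenfunctions: sin(ns), n = 1, 2, 3, ...
  General solution: u(s, t) = Σ [A_n cos(n t/2) + B_n sin(n t/2)] sin(ns)
  From u(s,0) = sin(2s) + sin(3s): A_2=1, A_3=1. From u_t(s,0) = 0: all B_n = 0.
Hence u(s,t) = sin(2s)cos(t) + sin(3s)cos(3t/2).
Transform back: ψ(s,t) = exp(-s)u(s,t).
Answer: ψ(s, t) = exp(-s)sin(2s)cos(t) + exp(-s)sin(3s)cos(3t/2)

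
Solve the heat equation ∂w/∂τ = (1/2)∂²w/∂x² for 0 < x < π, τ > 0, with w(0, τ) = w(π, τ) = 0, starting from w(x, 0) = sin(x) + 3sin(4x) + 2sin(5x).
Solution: Separating variables: w = Σ c_n exp(-n²τ/2) sin(nx). From w(x,0) = sin(x) + 3sin(4x) + 2sin(5x): c_1=1, c_4=3, c_5=2.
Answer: w(x, τ) = 3exp(-8τ)sin(4x) + exp(-τ/2)sin(x) + 2exp(-25τ/2)sin(5x)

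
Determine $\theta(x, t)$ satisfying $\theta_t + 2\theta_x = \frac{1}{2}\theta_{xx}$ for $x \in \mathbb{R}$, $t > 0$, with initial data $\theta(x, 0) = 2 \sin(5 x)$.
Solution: Moving frame: $\eta = x - 2t$, $\sigma = t$, $\theta = u(\eta,\sigma)$, so $\theta_t = u_{\sigma} - 2u_{\eta}$ and $\theta_{xx} = u_{\eta\eta}$.
Hence $\theta_t + 2\theta_x = u_{\sigma}$ and the PDE becomes the heat equation $u_{\sigma} = \frac{1}{2}u_{\eta\eta}$ on $\eta \in \mathbb{R}$.
Initial data: $u(\eta,0) = \theta(\eta,0) = 2 \sin(5 \eta)$. Each mode $\sin(n\eta)$ decays as $e^{-n^2\sigma/2}$ on $\mathbb{R}$, so $u(\eta,\sigma) = \sum c_n e^{-n^2\sigma/2} \sin(n\eta)$ with $c_5=2$: $u(\eta,\sigma) = 2 e^{-25 \sigma/2} \sin(5 \eta)$.
Substituting back: $\theta(x,t) = u(x - 2t, t)$.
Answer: $\theta(x, t) = -2 e^{-25 t/2} \sin(10 t - 5 x)$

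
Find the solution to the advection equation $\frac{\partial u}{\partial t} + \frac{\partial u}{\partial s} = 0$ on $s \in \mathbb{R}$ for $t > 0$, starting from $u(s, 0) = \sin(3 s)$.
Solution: By characteristics ($ds/dt = 1$), $u(s,t) = f(s - t)$ with $f = u( \cdot , 0)$.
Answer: $u(s, t) = \sin(3 s - 3 t)$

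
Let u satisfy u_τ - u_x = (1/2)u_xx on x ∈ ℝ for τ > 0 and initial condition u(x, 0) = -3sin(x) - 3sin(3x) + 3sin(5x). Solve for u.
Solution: Change to a moving frame: let η = x + τ, σ = τ and write u(x,τ) = w(η,σ).
By the chain rule u_τ = w_σ + w_η, u_x = w_η, u_xx = w_ηη.
Then u_τ - u_x = w_σ: the advection term cancels and the PDE becomes the heat equation w_σ = (1/2)w_ηη on η ∈ ℝ.
Initial data: w(η,0) = u(η,0) = -3sin(η) - 3sin(3η) + 3sin(5η).
On η ∈ ℝ each mode satisfies (sin(nη))″ = -n² sin(nη), so exp(-n²σ/2) sin(nη) solves the heat equation; by superposition w(η,σ) = Σ c_n exp(-n²σ/2) sin(nη).
Reading off the coefficients: c_1=-3, c_3=-3, c_5=3, so w(η,σ) = -3exp(-σ/2)sin(η) - 3exp(-9σ/2)sin(3η) + 3exp(-25σ/2)sin(5η).
Substituting back η = x + τ, σ = τ: u(x,τ) = w(x + τ, τ).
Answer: u(x, τ) = -3exp(-τ/2)sin(x + τ) - 3exp(-9τ/2)sin(3x + 3τ) + 3exp(-25τ/2)sin(5x + 5τ)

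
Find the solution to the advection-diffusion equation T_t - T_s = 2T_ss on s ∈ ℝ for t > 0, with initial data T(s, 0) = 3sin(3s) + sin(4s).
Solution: Change to a moving frame: let η = s + t, σ = t and write T(s,t) = u(η,σ).
By the chain rule T_t = u_σ + u_η, T_s = u_η, T_ss = u_ηη.
Then T_t - T_s = u_σ: the advection term cancels and the PDE becomes the heat equation u_σ = 2u_ηη on η ∈ ℝ.
Initial data: u(η,0) = T(η,0) = 3sin(3η) + sin(4η).
On η ∈ ℝ each mode satisfies (sin(nη))″ = -n² sin(nη), so exp(-2n²σ) sin(nη) solves the heat equation; by superposition u(η,σ) = Σ c_n exp(-2n²σ) sin(nη).
Reading off the coefficients: c_3=3, c_4=1, so u(η,σ) = 3exp(-18σ)sin(3η) + exp(-32σ)sin(4η).
Substituting back η = s + t, σ = t: T(s,t) = u(s + t, t).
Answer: T(s, t) = 3exp(-18t)sin(3s + 3t) + exp(-32t)sin(4s + 4t)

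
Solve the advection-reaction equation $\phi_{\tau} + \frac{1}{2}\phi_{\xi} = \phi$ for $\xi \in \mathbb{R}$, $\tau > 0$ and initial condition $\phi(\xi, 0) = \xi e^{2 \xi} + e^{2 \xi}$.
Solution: Substitute $\phi = e^{2\xi}u$, i.e. $u = e^{-2\xi}\phi$.
By the product rule, $\phi_{\xi} = e^{2\xi}(u_{\xi} + 2u)$, $\phi_{\tau} = e^{2\xi}u_{\tau}$.
Substituting into the PDE and dividing by $e^{2\xi}$: $u_{\tau} + \frac{1}{2}(u_{\xi} + 2u) = u$.
The lower-order terms cancel, leaving the standard advection equation $u_{\tau} + \frac{1}{2}u_{\xi} = 0$.
Initial data for $u$: $u(\xi,0) = e^{-2\xi}\phi(\xi,0) = \xi + 1$.
Solve for $u$:
  By method of characteristics (waves move right with speed 1/2):
  Along characteristics $\xi - \frac{1}{2}\tau =$ const, $u$ is constant, so $u(\xi,\tau) = f(\xi - \frac{1}{2}\tau)$ with $f = u( \cdot , 0)$.
Hence $u(\xi,\tau) = \xi - \frac{1}{2} \tau + 1$.
Transform back: $\phi(\xi,\tau) = e^{2\xi}u(\xi,\tau)$.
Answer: $\phi(\xi, \tau) = -\frac{1}{2} \tau e^{2 \xi} + \xi e^{2 \xi} + e^{2 \xi}$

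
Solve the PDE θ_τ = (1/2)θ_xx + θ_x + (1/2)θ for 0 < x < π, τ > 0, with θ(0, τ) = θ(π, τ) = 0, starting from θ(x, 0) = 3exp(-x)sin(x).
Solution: Substitute θ = exp(-x)u, i.e. u = exp(x)θ.
By the product rule, θ_x = exp(-x)(u_x - u), θ_xx = exp(-x)(u_xx - 2u_x + u), θ_τ = exp(-x)u_τ.
Substituting into the PDE and dividing by exp(-x): u_τ = (1/2)(u_xx - 2u_x + u) + (u_x - u) + (1/2)u.
The lower-order terms cancel, leaving the standard heat equation u_τ = (1/2)u_xx.
Initial data for u: u(x,0) = exp(x)θ(x,0) = 3sin(x). The boundary conditions carry over: u(0,τ) = u(π,τ) = 0.
Solve for u:
  Using separation of variables u = X(x)G(τ):
  Eigenfunctions: sin(nx), n = 1, 2, 3, ...
  General solution: u(x, τ) = Σ c_n sin(nx) exp(-n² τ/2)
  Matching u(x,0) = 3sin(x) term by term: c_1=3.
Hence u(x,τ) = 3exp(-τ/2)sin(x).
Transform back: θ(x,τ) = exp(-x)u(x,τ).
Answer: θ(x, τ) = 3exp(-x)exp(-τ/2)sin(x)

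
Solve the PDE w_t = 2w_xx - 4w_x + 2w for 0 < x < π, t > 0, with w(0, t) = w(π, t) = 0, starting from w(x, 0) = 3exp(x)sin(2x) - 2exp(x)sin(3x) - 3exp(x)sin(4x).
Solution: Substitute w = exp(x)u.
Then w_x = exp(x)(u_x + u), w_xx = exp(x)(u_xx + 2u_x + u), w_t = exp(x)u_t; substituting and dividing by exp(x), the lower-order terms cancel: u_t = 2u_xx (standard heat equation).
Data for u: u(x,0) = exp(-x)w(x,0) = 3sin(2x) - 2sin(3x) - 3sin(4x). The boundary conditions carry over: u(0,t) = u(π,t) = 0.
Separating variables: u = Σ c_n exp(-2n²t) sin(nx). From u(x,0) = 3sin(2x) - 2sin(3x) - 3sin(4x): c_2=3, c_3=-2, c_4=-3.
So u(x,t) = 3exp(-8t)sin(2x) - 2exp(-18t)sin(3x) - 3exp(-32t)sin(4x), and w(x,t) = exp(x)u(x,t).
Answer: w(x, t) = 3exp(-8t)exp(x)sin(2x) - 2exp(-18t)exp(x)sin(3x) - 3exp(-32t)exp(x)sin(4x)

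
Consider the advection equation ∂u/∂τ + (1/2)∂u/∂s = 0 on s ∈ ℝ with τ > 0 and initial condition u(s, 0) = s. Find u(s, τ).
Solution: By method of characteristics (waves move right with speed 1/2):
Along characteristics s - (1/2)τ = const, u is constant, so u(s,τ) = f(s - (1/2)τ) with f = u(·, 0).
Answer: u(s, τ) = s - (1/2)τ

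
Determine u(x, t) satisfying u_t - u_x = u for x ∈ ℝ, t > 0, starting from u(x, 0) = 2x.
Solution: Substitute u = exp(t)w, i.e. w = exp(-t)u.
By the product rule, u_t = exp(t)(w_t + w), u_x = exp(t)w_x.
Substituting into the PDE and dividing by exp(t): w_t + w - w_x = w.
The lower-order terms cancel, leaving the standard advection equation w_t - w_x = 0.
Initial data for w: w(x,0) = u(x,0) = 2x.
Solve for w:
  By method of characteristics (waves move left with speed 1):
  Along characteristics x + t = const, w is constant, so w(x,t) = f(x + t) with f = w(·, 0).
Hence w(x,t) = 2t + 2x.
Transform back: u(x,t) = exp(t)w(x,t).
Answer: u(x, t) = 2texp(t) + 2xexp(t)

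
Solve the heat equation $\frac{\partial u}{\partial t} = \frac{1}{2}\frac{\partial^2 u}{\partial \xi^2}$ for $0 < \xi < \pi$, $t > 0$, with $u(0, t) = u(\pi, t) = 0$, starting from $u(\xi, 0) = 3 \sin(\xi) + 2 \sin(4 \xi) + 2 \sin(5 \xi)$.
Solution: Using separation of variables $u = X(\xi)T(t)$:
Eigenfunctions: $\sin(n\xi)$, $n = 1, 2, 3, \ldots$
General solution: $u(\xi, t) = \sum c_n \sin(n\xi) e^{-n^2 t/2}$
Matching $u(\xi,0) = 3 \sin(\xi) + 2 \sin(4 \xi) + 2 \sin(5 \xi)$ term by term: $c_1=3, c_4=2, c_5=2$.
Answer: $u(\xi, t) = 2 e^{-8 t} \sin(4 \xi) + 3 e^{-t/2} \sin(\xi) + 2 e^{-25 t/2} \sin(5 \xi)$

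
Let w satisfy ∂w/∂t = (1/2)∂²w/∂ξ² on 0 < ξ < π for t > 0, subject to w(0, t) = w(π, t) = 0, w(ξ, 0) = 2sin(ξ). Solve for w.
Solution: Using separation of variables w = X(ξ)T(t):
Eigenfunctions: sin(nξ), n = 1, 2, 3, ...
General solution: w(ξ, t) = Σ c_n sin(nξ) exp(-n² t/2)
Matching w(ξ,0) = 2sin(ξ) term by term: c_1=2.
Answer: w(ξ, t) = 2exp(-t/2)sin(ξ)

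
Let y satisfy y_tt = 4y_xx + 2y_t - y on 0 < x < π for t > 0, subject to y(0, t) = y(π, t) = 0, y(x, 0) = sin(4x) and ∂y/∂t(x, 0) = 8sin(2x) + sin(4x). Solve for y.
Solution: Substitute y = exp(t)u.
Then y_t = exp(t)(u_t + u), y_tt = exp(t)(u_tt + 2u_t + u), y_xx = exp(t)u_xx; substituting and dividing by exp(t), the lower-order terms cancel: u_tt = 4u_xx (standard wave equation).
Data for u: u(x,0) = y(x,0) = sin(4x); u_t(x,0) = y_t(x,0) - y(x,0) = 8sin(2x). The boundary conditions carry over: u(0,t) = u(π,t) = 0.
Separating variables: u = Σ [A_n cos(ω_n t) + B_n sin(ω_n t)] sin(nx), ω_n = 2n. From ICs (B_n = velocity coefficient / ω_n): A_4=1, B_2=2.
So u(x,t) = 2sin(4t)sin(2x) + sin(4x)cos(8t), and y(x,t) = exp(t)u(x,t).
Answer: y(x, t) = 2exp(t)sin(4t)sin(2x) + exp(t)sin(4x)cos(8t)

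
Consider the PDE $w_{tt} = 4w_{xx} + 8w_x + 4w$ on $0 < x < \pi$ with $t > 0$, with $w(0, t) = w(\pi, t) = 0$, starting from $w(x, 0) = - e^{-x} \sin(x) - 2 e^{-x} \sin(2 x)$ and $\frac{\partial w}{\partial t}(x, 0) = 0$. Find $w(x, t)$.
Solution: Substitute $w = e^{-x}u$, i.e. $u = e^{x}w$.
By the product rule, $w_x = e^{-x}(u_x - u)$, $w_{xx} = e^{-x}(u_{xx} - 2u_x + u)$, $w_{tt} = e^{-x}u_{tt}$.
Substituting into the PDE and dividing by $e^{-x}$: $u_{tt} = 4(u_{xx} - 2u_x + u) + 8(u_x - u) + 4u$.
The lower-order terms cancel, leaving the standard wave equation $u_{tt} = 4u_{xx}$.
Initial data for $u$: $u(x,0) = e^{x}w(x,0) = - \sin(x) - 2 \sin(2 x)$; $u_t(x,0) = e^{x}w_t(x,0) = 0$. The boundary conditions carry over: $u(0,t) = u(\pi,t) = 0$.
Solve for $u$:
  Using separation of variables $u = X(x)T(t)$:
  Eigenfunctions: $\sin(nx)$, $n = 1, 2, 3, \ldots$
  General solution: $u(x, t) = \sum [A_n \cos(2n t) + B_n \sin(2n t)] \sin(nx)$
  From $u(x,0) = - \sin(x) - 2 \sin(2 x)$: $A_1=-1, A_2=-2$. From $u_t(x,0) = 0$: all $B_n = 0$.
Hence $u(x,t) = - \sin(x) \cos(2 t) - 2 \sin(2 x) \cos(4 t)$.
Transform back: $w(x,t) = e^{-x}u(x,t)$.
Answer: $w(x, t) = - e^{-x} \sin(x) \cos(2 t) - 2 e^{-x} \sin(2 x) \cos(4 t)$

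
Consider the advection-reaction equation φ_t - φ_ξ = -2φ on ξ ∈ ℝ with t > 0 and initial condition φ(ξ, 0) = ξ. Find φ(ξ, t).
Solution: Substitute φ = exp(-2t)u, i.e. u = exp(2t)φ.
By the product rule, φ_t = exp(-2t)(u_t - 2u), φ_ξ = exp(-2t)u_ξ.
Substituting into the PDE and dividing by exp(-2t): u_t - 2u - u_ξ = -2u.
The lower-order terms cancel, leaving the standard advection equation u_t - u_ξ = 0.
Initial data for u: u(ξ,0) = φ(ξ,0) = ξ.
Solve for u:
  By method of characteristics (waves move left with speed 1):
  Along characteristics ξ + t = const, u is constant, so u(ξ,t) = f(ξ + t) with f = u(·, 0).
Hence u(ξ,t) = t + ξ.
Transform back: φ(ξ,t) = exp(-2t)u(ξ,t).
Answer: φ(ξ, t) = texp(-2t) + ξexp(-2t)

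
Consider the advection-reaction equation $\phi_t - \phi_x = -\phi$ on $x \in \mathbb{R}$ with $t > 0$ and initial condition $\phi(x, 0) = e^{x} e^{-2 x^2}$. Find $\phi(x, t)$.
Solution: Substitute $\phi = e^{x}u$.
Then $\phi_x = e^{x}(u_x + u)$, $\phi_t = e^{x}u_t$; substituting and dividing by $e^{x}$, the lower-order terms cancel: $u_t - u_x = 0$ (standard advection equation).
Data for $u$: $u(x,0) = e^{-x}\phi(x,0) = e^{-2 x^2}$.
By characteristics ($dx/dt = -1$), $u(x,t) = f(x + t)$ with $f = u( \cdot , 0)$.
So $u(x,t) = e^{-2 (t + x)^2}$, and $\phi(x,t) = e^{x}u(x,t)$.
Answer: $\phi(x, t) = e^{x} e^{-2 (t + x)^2}$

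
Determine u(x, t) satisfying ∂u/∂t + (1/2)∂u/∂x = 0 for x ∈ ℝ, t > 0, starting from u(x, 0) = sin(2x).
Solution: By method of characteristics (waves move right with speed 1/2):
Along characteristics x - (1/2)t = const, u is constant, so u(x,t) = f(x - (1/2)t) with f = u(·, 0).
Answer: u(x, t) = -sin(t - 2x)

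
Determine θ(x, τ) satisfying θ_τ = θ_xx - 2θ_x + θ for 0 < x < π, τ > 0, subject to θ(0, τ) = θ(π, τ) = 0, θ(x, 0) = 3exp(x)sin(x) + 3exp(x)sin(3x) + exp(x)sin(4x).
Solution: Substitute θ = exp(x)u, i.e. u = exp(-x)θ.
By the product rule, θ_x = exp(x)(u_x + u), θ_xx = exp(x)(u_xx + 2u_x + u), θ_τ = exp(x)u_τ.
Substituting into the PDE and dividing by exp(x): u_τ = (u_xx + 2u_x + u) - 2(u_x + u) + u.
The lower-order terms cancel, leaving the standard heat equation u_τ = u_xx.
Initial data for u: u(x,0) = exp(-x)θ(x,0) = 3sin(x) + 3sin(3x) + sin(4x). The boundary conditions carry over: u(0,τ) = u(π,τ) = 0.
Solve for u:
  Using separation of variables u = X(x)G(τ):
  Eigenfunctions: sin(nx), n = 1, 2, 3, ...
  General solution: u(x, τ) = Σ c_n sin(nx) exp(-n² τ)
  Matching u(x,0) = 3sin(x) + 3sin(3x) + sin(4x) term by term: c_1=3, c_3=3, c_4=1.
Hence u(x,τ) = 3exp(-τ)sin(x) + 3exp(-9τ)sin(3x) + exp(-16τ)sin(4x).
Transform back: θ(x,τ) = exp(x)u(x,τ).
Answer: θ(x, τ) = 3exp(x)exp(-τ)sin(x) + 3exp(x)exp(-9τ)sin(3x) + exp(x)exp(-16τ)sin(4x)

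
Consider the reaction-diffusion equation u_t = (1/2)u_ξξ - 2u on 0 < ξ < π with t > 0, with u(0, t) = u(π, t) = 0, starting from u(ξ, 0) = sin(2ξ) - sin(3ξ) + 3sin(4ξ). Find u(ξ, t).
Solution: Substitute u = exp(-2t)w, i.e. w = exp(2t)u.
By the product rule, u_t = exp(-2t)(w_t - 2w), u_ξξ = exp(-2t)w_ξξ.
Substituting into the PDE and dividing by exp(-2t): w_t - 2w = (1/2)w_ξξ - 2w.
The lower-order terms cancel, leaving the standard heat equation w_t = (1/2)w_ξξ.
Initial data for w: w(ξ,0) = u(ξ,0) = sin(2ξ) - sin(3ξ) + 3sin(4ξ). The boundary conditions carry over: w(0,t) = w(π,t) = 0.
Solve for w:
  Using separation of variables w = X(ξ)T(t):
  Eigenfunctions: sin(nξ), n = 1, 2, 3, ...
  General solution: w(ξ, t) = Σ c_n sin(nξ) exp(-n² t/2)
  Matching w(ξ,0) = sin(2ξ) - sin(3ξ) + 3sin(4ξ) term by term: c_2=1, c_3=-1, c_4=3.
Hence w(ξ,t) = exp(-2t)sin(2ξ) + 3exp(-8t)sin(4ξ) - exp(-9t/2)sin(3ξ).
Transform back: u(ξ,t) = exp(-2t)w(ξ,t).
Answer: u(ξ, t) = exp(-4t)sin(2ξ) + 3exp(-10t)sin(4ξ) - exp(-13t/2)sin(3ξ)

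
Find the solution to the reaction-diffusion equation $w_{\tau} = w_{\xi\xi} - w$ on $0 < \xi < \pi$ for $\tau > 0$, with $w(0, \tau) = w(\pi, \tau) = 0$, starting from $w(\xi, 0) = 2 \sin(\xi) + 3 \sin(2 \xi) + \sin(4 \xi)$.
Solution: Substitute $w = e^{-\tau}u$.
Then $w_{\tau} = e^{-\tau}(u_{\tau} - u)$, $w_{\xi\xi} = e^{-\tau}u_{\xi\xi}$; substituting and dividing by $e^{-\tau}$, the lower-order terms cancel: $u_{\tau} = u_{\xi\xi}$ (standard heat equation).
Data for $u$: $u(\xi,0) = w(\xi,0) = 2 \sin(\xi) + 3 \sin(2 \xi) + \sin(4 \xi)$. The boundary conditions carry over: $u(0,\tau) = u(\pi,\tau) = 0$.
Separating variables: $u = \sum c_n e^{-n^2\tau} \sin(n\xi)$. From $u(\xi,0) = 2 \sin(\xi) + 3 \sin(2 \xi) + \sin(4 \xi)$: $c_1=2, c_2=3, c_4=1$.
So $u(\xi,\tau) = 2 e^{-\tau} \sin(\xi) + 3 e^{-4 \tau} \sin(2 \xi) + e^{-16 \tau} \sin(4 \xi)$, and $w(\xi,\tau) = e^{-\tau}u(\xi,\tau)$.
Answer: $w(\xi, \tau) = 2 e^{-2 \tau} \sin(\xi) + 3 e^{-5 \tau} \sin(2 \xi) + e^{-17 \tau} \sin(4 \xi)$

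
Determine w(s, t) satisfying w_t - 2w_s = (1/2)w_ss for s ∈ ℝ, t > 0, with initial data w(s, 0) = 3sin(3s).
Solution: Change to a moving frame: let η = s + 2t, σ = t and write w(s,t) = u(η,σ).
By the chain rule w_t = u_σ + 2u_η, w_s = u_η, w_ss = u_ηη.
Then w_t - 2w_s = u_σ: the advection term cancels and the PDE becomes the heat equation u_σ = (1/2)u_ηη on η ∈ ℝ.
Initial data: u(η,0) = w(η,0) = 3sin(3η).
On η ∈ ℝ each mode satisfies (sin(nη))″ = -n² sin(nη), so exp(-n²σ/2) sin(nη) solves the heat equation; by superposition u(η,σ) = Σ c_n exp(-n²σ/2) sin(nη).
Reading off the coefficients: c_3=3, so u(η,σ) = 3exp(-9σ/2)sin(3η).
Substituting back η = s + 2t, σ = t: w(s,t) = u(s + 2t, t).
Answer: w(s, t) = 3exp(-9t/2)sin(3s + 6t)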